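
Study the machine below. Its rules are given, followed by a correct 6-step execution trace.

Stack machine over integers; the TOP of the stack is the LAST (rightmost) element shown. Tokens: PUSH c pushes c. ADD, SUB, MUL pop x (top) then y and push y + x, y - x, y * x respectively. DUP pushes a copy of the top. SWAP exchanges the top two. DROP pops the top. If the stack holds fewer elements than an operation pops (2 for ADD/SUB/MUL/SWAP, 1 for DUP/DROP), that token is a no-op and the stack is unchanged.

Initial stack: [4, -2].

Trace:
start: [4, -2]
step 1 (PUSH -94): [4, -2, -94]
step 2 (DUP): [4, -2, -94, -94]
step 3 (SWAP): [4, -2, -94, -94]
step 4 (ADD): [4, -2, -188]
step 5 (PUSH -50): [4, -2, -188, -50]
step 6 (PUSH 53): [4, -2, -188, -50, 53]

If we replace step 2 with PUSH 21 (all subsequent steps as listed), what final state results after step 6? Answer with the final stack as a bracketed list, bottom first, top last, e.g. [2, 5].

(re-executing from step 2 with the substitution; state before step 2: [4, -2, -94])
step 2 (PUSH 21): [4, -2, -94, 21]
step 3 (SWAP): [4, -2, 21, -94]
step 4 (ADD): [4, -2, -73]
step 5 (PUSH -50): [4, -2, -73, -50]
step 6 (PUSH 53): [4, -2, -73, -50, 53]

[4, -2, -73, -50, 53]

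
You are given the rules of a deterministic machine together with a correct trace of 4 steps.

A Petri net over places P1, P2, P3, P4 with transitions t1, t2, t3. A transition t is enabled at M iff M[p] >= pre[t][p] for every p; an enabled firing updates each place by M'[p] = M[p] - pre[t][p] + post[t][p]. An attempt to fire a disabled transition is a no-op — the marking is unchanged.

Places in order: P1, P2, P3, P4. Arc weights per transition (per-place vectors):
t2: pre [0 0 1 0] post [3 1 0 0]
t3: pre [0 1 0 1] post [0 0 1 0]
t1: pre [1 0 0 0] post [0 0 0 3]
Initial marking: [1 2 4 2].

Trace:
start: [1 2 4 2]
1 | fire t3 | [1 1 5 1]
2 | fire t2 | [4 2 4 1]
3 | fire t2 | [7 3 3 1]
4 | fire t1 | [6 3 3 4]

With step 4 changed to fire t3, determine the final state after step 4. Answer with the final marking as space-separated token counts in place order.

7 2 4 0

(re-executing from step 4 with the substitution; state before step 4: [7 3 3 1])
4 | fire t3 | [7 2 4 0]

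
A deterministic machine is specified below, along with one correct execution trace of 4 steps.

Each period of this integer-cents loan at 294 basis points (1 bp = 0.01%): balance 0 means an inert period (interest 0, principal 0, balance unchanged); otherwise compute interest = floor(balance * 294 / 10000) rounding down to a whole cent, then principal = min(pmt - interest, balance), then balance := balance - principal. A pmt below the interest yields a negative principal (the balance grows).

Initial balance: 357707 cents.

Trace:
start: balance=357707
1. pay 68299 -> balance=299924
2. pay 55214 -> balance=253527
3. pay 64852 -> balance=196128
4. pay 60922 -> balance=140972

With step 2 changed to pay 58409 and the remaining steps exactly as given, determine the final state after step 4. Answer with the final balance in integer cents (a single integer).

137586

(re-executing from step 2 with the substitution; state before step 2: balance=299924)
2. pay 58409 -> balance=250332
3. pay 64852 -> balance=192839
4. pay 60922 -> balance=137586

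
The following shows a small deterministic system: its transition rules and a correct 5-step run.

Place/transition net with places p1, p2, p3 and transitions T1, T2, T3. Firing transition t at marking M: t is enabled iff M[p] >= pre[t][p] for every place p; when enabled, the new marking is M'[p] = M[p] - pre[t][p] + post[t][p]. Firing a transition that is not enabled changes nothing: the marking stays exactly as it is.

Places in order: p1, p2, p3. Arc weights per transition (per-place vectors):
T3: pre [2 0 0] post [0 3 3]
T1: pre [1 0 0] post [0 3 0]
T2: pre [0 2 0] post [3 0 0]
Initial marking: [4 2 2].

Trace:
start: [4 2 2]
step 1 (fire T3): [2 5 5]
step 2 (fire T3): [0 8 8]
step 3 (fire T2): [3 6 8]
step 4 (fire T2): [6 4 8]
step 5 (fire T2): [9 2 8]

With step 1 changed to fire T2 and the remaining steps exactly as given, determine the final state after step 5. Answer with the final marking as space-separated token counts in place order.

8 1 5

(re-executing from step 1 with the substitution; state before step 1: [4 2 2])
step 1 (fire T2): [7 0 2]
step 2 (fire T3): [5 3 5]
step 3 (fire T2): [8 1 5]
step 4 (fire T2): [8 1 5]
step 5 (fire T2): [8 1 5]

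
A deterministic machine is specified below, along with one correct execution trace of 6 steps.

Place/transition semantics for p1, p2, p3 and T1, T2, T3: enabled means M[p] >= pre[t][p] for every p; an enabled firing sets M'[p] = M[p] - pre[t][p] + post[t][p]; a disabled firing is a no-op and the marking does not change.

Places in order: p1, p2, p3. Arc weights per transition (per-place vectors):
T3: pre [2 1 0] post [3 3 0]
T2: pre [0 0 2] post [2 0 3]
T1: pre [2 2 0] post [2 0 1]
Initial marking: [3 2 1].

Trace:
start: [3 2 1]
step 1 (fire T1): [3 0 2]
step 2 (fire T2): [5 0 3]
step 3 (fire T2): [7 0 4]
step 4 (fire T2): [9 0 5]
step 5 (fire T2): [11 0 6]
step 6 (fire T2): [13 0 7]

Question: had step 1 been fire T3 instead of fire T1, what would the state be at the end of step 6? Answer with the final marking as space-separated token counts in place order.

(re-executing from step 1 with the substitution; state before step 1: [3 2 1])
step 1 (fire T3): [4 4 1]
step 2 (fire T2): [4 4 1]
step 3 (fire T2): [4 4 1]
step 4 (fire T2): [4 4 1]
step 5 (fire T2): [4 4 1]
step 6 (fire T2): [4 4 1]

4 4 1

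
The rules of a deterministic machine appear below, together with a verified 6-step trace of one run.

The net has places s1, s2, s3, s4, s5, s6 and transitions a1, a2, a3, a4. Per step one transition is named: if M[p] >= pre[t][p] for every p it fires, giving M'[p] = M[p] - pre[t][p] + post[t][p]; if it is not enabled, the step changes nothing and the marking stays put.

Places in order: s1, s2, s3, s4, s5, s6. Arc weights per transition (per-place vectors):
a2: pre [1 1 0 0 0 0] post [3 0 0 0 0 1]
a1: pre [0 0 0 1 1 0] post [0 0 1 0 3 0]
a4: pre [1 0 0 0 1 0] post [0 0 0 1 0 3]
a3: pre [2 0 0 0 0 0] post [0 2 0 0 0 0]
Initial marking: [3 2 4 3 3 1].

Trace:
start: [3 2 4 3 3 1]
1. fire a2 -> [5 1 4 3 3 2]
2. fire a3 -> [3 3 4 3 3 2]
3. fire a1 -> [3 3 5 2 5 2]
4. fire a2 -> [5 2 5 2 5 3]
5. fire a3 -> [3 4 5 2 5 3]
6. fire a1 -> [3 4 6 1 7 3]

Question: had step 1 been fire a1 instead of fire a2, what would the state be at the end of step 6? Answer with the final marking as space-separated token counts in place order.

(re-executing from step 1 with the substitution; state before step 1: [3 2 4 3 3 1])
1. fire a1 -> [3 2 5 2 5 1]
2. fire a3 -> [1 4 5 2 5 1]
3. fire a1 -> [1 4 6 1 7 1]
4. fire a2 -> [3 3 6 1 7 2]
5. fire a3 -> [1 5 6 1 7 2]
6. fire a1 -> [1 5 7 0 9 2]

1 5 7 0 9 2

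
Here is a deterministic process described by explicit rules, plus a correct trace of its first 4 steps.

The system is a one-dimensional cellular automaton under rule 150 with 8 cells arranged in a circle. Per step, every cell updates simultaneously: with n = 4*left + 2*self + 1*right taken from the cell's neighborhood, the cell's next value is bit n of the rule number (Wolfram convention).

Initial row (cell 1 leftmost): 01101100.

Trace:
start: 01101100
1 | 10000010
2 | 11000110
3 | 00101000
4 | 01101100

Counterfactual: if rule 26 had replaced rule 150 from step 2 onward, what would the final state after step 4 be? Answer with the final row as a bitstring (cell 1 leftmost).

(re-executing steps 2..4 under rule 26; state before step 2: 10000010)
2 | 01000100
3 | 10101010
4 | 00000000

00000000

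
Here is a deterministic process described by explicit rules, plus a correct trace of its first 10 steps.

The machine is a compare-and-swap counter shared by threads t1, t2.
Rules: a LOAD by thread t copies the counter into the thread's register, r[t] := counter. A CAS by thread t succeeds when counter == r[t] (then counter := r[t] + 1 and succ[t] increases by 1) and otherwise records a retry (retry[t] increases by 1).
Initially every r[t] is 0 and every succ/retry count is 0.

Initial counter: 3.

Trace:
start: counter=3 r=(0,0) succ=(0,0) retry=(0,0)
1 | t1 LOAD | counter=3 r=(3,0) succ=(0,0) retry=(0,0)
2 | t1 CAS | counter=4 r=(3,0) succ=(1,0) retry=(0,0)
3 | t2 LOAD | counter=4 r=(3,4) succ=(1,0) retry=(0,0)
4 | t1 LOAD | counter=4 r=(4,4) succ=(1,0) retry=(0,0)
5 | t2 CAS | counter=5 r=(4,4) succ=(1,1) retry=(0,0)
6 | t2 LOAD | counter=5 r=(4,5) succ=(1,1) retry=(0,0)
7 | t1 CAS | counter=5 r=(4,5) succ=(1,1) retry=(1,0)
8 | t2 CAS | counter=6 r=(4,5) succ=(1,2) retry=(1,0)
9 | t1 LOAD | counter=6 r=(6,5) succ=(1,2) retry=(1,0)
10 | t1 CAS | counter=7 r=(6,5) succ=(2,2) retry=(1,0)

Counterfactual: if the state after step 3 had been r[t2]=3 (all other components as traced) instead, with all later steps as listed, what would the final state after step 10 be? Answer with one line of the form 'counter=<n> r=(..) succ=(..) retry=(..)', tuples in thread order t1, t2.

counter=6 r=(5,4) succ=(3,0) retry=(0,2)

state after step 3 := counter=4 r=(3,3) succ=(1,0) retry=(0,0)
4 | t1 LOAD | counter=4 r=(4,3) succ=(1,0) retry=(0,0)
5 | t2 CAS | counter=4 r=(4,3) succ=(1,0) retry=(0,1)
6 | t2 LOAD | counter=4 r=(4,4) succ=(1,0) retry=(0,1)
7 | t1 CAS | counter=5 r=(4,4) succ=(2,0) retry=(0,1)
8 | t2 CAS | counter=5 r=(4,4) succ=(2,0) retry=(0,2)
9 | t1 LOAD | counter=5 r=(5,4) succ=(2,0) retry=(0,2)
10 | t1 CAS | counter=6 r=(5,4) succ=(3,0) retry=(0,2)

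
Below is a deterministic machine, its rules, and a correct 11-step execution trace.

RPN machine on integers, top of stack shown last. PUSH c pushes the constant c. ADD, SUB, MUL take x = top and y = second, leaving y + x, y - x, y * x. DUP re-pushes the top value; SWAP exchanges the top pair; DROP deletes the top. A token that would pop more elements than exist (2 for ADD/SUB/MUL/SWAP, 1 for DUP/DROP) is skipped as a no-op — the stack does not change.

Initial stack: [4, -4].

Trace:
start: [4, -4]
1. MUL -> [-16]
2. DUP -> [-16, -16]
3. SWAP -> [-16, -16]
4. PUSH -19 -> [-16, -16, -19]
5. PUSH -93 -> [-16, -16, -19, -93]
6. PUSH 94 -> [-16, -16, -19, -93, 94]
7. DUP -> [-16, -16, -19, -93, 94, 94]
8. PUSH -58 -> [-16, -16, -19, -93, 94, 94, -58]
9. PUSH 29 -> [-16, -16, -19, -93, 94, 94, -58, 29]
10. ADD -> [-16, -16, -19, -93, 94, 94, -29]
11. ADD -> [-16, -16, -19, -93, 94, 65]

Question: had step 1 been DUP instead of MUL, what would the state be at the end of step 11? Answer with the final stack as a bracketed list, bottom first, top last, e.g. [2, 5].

(re-executing from step 1 with the substitution; state before step 1: [4, -4])
1. DUP -> [4, -4, -4]
2. DUP -> [4, -4, -4, -4]
3. SWAP -> [4, -4, -4, -4]
4. PUSH -19 -> [4, -4, -4, -4, -19]
5. PUSH -93 -> [4, -4, -4, -4, -19, -93]
6. PUSH 94 -> [4, -4, -4, -4, -19, -93, 94]
7. DUP -> [4, -4, -4, -4, -19, -93, 94, 94]
8. PUSH -58 -> [4, -4, -4, -4, -19, -93, 94, 94, -58]
9. PUSH 29 -> [4, -4, -4, -4, -19, -93, 94, 94, -58, 29]
10. ADD -> [4, -4, -4, -4, -19, -93, 94, 94, -29]
11. ADD -> [4, -4, -4, -4, -19, -93, 94, 65]

[4, -4, -4, -4, -19, -93, 94, 65]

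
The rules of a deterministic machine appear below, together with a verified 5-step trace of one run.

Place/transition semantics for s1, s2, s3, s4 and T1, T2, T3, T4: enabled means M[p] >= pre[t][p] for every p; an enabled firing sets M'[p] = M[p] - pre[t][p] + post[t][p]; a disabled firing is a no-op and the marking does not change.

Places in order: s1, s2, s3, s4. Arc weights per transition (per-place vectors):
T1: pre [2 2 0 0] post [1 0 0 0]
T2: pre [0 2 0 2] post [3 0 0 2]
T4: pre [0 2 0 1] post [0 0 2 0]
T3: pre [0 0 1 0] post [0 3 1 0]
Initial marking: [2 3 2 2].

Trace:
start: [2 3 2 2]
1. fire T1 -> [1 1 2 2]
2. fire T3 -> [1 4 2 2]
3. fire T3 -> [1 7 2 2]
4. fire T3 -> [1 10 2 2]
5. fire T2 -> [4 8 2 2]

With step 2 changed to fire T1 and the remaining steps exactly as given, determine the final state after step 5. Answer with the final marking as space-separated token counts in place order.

(re-executing from step 2 with the substitution; state before step 2: [1 1 2 2])
2. fire T1 -> [1 1 2 2]
3. fire T3 -> [1 4 2 2]
4. fire T3 -> [1 7 2 2]
5. fire T2 -> [4 5 2 2]

4 5 2 2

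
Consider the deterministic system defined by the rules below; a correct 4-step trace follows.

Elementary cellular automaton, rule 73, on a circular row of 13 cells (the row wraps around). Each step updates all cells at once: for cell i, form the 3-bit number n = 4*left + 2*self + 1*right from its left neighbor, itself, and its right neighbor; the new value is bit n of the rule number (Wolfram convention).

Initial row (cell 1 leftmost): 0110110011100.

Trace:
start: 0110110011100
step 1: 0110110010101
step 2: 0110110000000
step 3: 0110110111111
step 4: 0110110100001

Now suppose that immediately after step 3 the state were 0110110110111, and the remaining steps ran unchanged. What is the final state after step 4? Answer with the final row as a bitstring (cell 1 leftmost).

state after step 3 := 0110110110111
step 4: 0110110110101

0110110110101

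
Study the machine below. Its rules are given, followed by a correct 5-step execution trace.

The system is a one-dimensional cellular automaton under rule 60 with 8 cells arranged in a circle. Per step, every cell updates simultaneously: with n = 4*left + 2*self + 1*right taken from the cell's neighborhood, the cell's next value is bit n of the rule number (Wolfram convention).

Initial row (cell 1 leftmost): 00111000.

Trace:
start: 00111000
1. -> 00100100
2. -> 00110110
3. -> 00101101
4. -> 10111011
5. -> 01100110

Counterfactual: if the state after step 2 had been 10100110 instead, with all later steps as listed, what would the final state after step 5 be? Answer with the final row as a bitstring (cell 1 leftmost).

state after step 2 := 10100110
3. -> 11110101
4. -> 00001111
5. -> 10001000

10001000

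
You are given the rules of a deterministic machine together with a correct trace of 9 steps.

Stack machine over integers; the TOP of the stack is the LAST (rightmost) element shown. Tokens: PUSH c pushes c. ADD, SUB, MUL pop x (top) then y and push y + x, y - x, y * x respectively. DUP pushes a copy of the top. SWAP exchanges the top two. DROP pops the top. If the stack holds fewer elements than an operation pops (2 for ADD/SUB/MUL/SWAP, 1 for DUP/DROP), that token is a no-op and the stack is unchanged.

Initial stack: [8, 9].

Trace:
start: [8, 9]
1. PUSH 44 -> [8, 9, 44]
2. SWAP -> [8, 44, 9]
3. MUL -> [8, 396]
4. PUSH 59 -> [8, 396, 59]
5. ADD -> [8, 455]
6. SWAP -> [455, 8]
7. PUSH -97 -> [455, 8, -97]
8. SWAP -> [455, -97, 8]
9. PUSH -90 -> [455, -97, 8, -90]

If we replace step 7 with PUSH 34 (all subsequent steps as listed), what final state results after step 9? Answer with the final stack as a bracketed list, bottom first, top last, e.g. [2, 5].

[455, 34, 8, -90]

(re-executing from step 7 with the substitution; state before step 7: [455, 8])
7. PUSH 34 -> [455, 8, 34]
8. SWAP -> [455, 34, 8]
9. PUSH -90 -> [455, 34, 8, -90]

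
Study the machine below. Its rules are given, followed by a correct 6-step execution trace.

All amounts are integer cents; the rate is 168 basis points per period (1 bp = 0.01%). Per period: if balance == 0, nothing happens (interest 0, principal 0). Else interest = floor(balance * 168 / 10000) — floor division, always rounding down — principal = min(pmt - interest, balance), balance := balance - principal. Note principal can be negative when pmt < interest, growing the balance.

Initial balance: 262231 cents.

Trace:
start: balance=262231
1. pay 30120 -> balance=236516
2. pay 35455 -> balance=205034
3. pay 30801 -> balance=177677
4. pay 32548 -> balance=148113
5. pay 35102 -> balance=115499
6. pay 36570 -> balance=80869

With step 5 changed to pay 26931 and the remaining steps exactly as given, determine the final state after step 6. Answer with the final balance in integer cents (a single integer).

(re-executing from step 5 with the substitution; state before step 5: balance=148113)
5. pay 26931 -> balance=123670
6. pay 36570 -> balance=89177

89177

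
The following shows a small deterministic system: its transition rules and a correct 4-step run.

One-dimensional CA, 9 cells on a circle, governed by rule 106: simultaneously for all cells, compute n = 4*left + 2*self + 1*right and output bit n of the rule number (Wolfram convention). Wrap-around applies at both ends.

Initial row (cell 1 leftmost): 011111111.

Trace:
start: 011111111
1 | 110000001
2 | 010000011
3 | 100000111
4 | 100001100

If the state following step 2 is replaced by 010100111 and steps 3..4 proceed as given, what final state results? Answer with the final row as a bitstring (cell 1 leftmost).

state after step 2 := 010100111
3 | 101001101
4 | 110011111

110011111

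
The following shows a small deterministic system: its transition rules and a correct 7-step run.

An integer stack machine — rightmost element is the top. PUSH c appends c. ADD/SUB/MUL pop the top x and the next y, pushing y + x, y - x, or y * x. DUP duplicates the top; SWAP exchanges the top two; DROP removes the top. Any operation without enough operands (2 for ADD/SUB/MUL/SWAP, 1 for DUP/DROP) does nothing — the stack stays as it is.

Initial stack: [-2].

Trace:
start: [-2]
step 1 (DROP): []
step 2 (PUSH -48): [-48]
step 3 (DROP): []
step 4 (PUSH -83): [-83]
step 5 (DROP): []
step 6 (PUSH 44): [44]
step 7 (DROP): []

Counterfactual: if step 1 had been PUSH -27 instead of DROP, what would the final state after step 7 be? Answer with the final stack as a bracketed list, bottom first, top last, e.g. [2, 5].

(re-executing from step 1 with the substitution; state before step 1: [-2])
step 1 (PUSH -27): [-2, -27]
step 2 (PUSH -48): [-2, -27, -48]
step 3 (DROP): [-2, -27]
step 4 (PUSH -83): [-2, -27, -83]
step 5 (DROP): [-2, -27]
step 6 (PUSH 44): [-2, -27, 44]
step 7 (DROP): [-2, -27]

[-2, -27]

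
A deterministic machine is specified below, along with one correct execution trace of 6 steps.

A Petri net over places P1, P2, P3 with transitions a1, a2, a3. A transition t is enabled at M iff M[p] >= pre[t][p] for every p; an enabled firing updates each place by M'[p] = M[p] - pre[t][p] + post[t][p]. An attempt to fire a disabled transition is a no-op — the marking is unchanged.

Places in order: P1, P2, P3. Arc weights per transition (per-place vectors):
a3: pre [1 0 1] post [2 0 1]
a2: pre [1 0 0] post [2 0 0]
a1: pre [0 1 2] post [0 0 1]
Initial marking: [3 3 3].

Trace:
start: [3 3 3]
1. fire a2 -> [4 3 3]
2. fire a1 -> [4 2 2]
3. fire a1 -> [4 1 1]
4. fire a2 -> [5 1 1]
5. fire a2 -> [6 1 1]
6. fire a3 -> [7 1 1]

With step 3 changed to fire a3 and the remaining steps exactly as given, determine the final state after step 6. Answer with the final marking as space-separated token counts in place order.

(re-executing from step 3 with the substitution; state before step 3: [4 2 2])
3. fire a3 -> [5 2 2]
4. fire a2 -> [6 2 2]
5. fire a2 -> [7 2 2]
6. fire a3 -> [8 2 2]

8 2 2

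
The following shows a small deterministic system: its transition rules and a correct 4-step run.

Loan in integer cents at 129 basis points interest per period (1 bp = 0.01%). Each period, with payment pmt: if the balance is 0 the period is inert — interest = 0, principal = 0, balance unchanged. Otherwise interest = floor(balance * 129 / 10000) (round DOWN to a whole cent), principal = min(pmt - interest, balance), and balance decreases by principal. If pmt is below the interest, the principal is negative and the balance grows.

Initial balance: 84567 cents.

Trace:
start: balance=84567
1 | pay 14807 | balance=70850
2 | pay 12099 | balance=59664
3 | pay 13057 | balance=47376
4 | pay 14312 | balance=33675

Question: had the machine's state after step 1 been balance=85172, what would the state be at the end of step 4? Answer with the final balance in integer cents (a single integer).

state after step 1 := balance=85172
2 | pay 12099 | balance=74171
3 | pay 13057 | balance=62070
4 | pay 14312 | balance=48558

48558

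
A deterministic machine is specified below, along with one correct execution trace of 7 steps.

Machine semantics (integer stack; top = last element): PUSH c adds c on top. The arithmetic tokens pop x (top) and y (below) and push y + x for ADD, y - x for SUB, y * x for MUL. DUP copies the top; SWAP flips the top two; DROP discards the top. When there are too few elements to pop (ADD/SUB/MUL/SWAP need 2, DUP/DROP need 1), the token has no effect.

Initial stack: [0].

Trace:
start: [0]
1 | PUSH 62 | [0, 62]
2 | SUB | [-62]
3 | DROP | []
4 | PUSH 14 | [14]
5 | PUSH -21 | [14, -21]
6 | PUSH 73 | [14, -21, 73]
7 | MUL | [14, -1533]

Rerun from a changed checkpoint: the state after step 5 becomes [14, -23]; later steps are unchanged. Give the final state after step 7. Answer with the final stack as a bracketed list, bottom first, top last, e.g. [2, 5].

state after step 5 := [14, -23]
6 | PUSH 73 | [14, -23, 73]
7 | MUL | [14, -1679]

[14, -1679]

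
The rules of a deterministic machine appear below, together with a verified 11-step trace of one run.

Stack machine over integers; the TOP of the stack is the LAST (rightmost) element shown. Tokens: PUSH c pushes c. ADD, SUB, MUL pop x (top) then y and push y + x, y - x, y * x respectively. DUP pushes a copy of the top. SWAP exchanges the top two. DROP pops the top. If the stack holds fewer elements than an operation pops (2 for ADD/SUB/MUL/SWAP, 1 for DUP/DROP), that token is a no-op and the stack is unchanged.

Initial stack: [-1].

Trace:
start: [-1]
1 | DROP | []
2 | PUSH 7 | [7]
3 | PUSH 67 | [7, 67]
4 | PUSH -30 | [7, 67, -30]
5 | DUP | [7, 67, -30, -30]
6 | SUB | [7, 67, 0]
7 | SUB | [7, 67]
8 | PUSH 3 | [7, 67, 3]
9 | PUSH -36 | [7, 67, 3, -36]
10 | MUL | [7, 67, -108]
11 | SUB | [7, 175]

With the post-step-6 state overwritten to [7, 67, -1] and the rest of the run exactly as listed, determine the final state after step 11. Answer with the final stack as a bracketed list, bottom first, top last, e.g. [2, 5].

state after step 6 := [7, 67, -1]
7 | SUB | [7, 68]
8 | PUSH 3 | [7, 68, 3]
9 | PUSH -36 | [7, 68, 3, -36]
10 | MUL | [7, 68, -108]
11 | SUB | [7, 176]

[7, 176]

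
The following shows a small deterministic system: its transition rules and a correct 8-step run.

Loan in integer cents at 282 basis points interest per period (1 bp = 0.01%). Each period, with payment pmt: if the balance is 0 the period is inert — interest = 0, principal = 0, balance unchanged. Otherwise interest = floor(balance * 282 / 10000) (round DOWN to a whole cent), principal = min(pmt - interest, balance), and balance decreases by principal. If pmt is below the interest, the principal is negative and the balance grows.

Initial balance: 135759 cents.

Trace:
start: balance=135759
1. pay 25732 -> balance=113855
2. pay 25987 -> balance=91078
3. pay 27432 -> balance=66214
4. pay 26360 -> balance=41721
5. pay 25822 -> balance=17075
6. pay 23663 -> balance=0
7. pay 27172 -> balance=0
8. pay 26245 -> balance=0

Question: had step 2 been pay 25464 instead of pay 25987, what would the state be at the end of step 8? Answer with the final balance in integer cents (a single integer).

(re-executing from step 2 with the substitution; state before step 2: balance=113855)
2. pay 25464 -> balance=91601
3. pay 27432 -> balance=66752
4. pay 26360 -> balance=42274
5. pay 25822 -> balance=17644
6. pay 23663 -> balance=0
7. pay 27172 -> balance=0
8. pay 26245 -> balance=0

0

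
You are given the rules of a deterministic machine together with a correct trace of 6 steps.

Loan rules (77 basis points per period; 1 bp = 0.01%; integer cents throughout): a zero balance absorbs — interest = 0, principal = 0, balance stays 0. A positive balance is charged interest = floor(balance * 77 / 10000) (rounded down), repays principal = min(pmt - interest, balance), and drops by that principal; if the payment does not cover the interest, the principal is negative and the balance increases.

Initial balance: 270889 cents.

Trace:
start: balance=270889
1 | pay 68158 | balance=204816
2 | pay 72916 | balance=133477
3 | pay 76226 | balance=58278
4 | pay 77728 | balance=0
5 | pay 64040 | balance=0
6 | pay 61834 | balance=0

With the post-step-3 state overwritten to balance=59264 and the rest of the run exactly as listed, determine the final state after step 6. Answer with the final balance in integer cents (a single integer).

state after step 3 := balance=59264
4 | pay 77728 | balance=0
5 | pay 64040 | balance=0
6 | pay 61834 | balance=0

0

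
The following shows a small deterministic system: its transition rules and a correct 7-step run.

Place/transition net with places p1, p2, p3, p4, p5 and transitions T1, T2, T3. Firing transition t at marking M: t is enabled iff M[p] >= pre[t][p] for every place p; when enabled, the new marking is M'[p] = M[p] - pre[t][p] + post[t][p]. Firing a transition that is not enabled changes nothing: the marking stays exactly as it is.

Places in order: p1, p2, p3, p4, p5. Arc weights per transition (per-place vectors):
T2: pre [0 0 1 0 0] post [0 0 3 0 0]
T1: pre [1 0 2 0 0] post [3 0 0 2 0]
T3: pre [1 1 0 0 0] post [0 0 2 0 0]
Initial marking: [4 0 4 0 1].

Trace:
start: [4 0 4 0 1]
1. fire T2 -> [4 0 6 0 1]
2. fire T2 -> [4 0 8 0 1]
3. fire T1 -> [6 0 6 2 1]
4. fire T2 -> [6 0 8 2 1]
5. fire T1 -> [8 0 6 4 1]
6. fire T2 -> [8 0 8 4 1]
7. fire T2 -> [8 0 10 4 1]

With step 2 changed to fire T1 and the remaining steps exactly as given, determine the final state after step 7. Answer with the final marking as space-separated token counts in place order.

10 0 6 6 1

(re-executing from step 2 with the substitution; state before step 2: [4 0 6 0 1])
2. fire T1 -> [6 0 4 2 1]
3. fire T1 -> [8 0 2 4 1]
4. fire T2 -> [8 0 4 4 1]
5. fire T1 -> [10 0 2 6 1]
6. fire T2 -> [10 0 4 6 1]
7. fire T2 -> [10 0 6 6 1]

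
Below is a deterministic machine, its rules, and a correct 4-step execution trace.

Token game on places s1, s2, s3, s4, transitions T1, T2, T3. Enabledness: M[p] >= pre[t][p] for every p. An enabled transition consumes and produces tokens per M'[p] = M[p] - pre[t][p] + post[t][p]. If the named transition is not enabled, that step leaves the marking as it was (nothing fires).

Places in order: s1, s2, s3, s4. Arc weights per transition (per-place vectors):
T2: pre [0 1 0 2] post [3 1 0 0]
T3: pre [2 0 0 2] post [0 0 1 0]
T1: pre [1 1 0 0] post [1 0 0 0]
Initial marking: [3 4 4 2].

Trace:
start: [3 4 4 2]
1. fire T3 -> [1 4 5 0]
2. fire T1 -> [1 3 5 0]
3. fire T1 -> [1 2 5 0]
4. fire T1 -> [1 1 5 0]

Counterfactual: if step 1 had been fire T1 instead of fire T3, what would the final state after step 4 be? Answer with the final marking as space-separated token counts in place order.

3 0 4 2

(re-executing from step 1 with the substitution; state before step 1: [3 4 4 2])
1. fire T1 -> [3 3 4 2]
2. fire T1 -> [3 2 4 2]
3. fire T1 -> [3 1 4 2]
4. fire T1 -> [3 0 4 2]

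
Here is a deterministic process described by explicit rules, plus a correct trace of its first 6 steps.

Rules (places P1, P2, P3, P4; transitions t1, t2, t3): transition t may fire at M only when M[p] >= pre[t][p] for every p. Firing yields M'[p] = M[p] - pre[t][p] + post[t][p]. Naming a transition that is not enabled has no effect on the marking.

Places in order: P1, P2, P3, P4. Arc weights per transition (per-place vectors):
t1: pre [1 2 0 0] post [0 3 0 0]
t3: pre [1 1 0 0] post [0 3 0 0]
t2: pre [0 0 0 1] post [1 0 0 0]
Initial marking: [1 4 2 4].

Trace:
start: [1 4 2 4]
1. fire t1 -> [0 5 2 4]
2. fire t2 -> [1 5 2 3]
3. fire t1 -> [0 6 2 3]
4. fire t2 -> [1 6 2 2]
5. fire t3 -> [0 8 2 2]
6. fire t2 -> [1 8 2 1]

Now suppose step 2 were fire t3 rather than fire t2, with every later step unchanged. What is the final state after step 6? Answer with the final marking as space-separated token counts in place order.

(re-executing from step 2 with the substitution; state before step 2: [0 5 2 4])
2. fire t3 -> [0 5 2 4]
3. fire t1 -> [0 5 2 4]
4. fire t2 -> [1 5 2 3]
5. fire t3 -> [0 7 2 3]
6. fire t2 -> [1 7 2 2]

1 7 2 2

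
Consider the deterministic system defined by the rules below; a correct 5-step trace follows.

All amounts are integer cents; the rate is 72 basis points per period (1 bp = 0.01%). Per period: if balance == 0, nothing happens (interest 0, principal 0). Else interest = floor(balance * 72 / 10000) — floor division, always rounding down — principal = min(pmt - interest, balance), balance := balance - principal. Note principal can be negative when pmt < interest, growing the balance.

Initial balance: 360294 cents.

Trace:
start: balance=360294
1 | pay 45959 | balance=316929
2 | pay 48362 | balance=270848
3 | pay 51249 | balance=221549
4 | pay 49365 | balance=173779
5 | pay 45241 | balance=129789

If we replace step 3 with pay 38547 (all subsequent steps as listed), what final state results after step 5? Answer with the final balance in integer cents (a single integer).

142674

(re-executing from step 3 with the substitution; state before step 3: balance=270848)
3 | pay 38547 | balance=234251
4 | pay 49365 | balance=186572
5 | pay 45241 | balance=142674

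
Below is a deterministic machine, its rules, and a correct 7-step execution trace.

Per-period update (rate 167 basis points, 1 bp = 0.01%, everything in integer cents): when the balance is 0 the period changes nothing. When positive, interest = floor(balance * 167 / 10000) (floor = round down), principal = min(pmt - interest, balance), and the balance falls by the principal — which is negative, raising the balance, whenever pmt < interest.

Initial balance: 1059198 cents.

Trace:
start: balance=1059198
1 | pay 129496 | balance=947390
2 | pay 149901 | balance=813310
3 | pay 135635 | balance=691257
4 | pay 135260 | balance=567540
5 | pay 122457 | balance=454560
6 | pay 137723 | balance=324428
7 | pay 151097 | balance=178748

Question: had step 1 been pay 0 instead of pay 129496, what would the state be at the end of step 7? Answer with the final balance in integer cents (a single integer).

321773

(re-executing from step 1 with the substitution; state before step 1: balance=1059198)
1 | pay 0 | balance=1076886
2 | pay 149901 | balance=944968
3 | pay 135635 | balance=825113
4 | pay 135260 | balance=703632
5 | pay 122457 | balance=592925
6 | pay 137723 | balance=465103
7 | pay 151097 | balance=321773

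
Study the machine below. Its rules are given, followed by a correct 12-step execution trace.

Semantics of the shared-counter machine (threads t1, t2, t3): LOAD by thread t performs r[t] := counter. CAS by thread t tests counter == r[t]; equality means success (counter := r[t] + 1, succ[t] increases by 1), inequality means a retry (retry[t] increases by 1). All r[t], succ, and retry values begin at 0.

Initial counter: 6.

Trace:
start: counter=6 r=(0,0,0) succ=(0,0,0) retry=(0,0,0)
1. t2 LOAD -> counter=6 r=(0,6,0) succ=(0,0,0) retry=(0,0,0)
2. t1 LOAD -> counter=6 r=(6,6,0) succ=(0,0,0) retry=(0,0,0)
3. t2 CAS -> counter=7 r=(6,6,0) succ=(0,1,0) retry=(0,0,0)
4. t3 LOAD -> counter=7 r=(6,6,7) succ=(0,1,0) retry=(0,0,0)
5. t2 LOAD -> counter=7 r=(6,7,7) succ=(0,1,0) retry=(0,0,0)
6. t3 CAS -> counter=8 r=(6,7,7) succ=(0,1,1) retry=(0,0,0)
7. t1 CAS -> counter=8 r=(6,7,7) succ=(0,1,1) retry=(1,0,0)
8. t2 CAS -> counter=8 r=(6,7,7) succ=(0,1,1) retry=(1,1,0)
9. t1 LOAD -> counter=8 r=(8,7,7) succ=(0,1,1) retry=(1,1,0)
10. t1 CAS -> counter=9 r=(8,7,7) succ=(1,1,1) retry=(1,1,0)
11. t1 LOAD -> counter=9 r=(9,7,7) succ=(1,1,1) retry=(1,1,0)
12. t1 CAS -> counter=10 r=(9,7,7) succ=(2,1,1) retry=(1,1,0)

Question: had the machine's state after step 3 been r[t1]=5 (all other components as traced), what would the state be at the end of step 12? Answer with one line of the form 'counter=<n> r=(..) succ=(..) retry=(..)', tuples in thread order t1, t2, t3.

counter=10 r=(9,7,7) succ=(2,1,1) retry=(1,1,0)

state after step 3 := counter=7 r=(5,6,0) succ=(0,1,0) retry=(0,0,0)
4. t3 LOAD -> counter=7 r=(5,6,7) succ=(0,1,0) retry=(0,0,0)
5. t2 LOAD -> counter=7 r=(5,7,7) succ=(0,1,0) retry=(0,0,0)
6. t3 CAS -> counter=8 r=(5,7,7) succ=(0,1,1) retry=(0,0,0)
7. t1 CAS -> counter=8 r=(5,7,7) succ=(0,1,1) retry=(1,0,0)
8. t2 CAS -> counter=8 r=(5,7,7) succ=(0,1,1) retry=(1,1,0)
9. t1 LOAD -> counter=8 r=(8,7,7) succ=(0,1,1) retry=(1,1,0)
10. t1 CAS -> counter=9 r=(8,7,7) succ=(1,1,1) retry=(1,1,0)
11. t1 LOAD -> counter=9 r=(9,7,7) succ=(1,1,1) retry=(1,1,0)
12. t1 CAS -> counter=10 r=(9,7,7) succ=(2,1,1) retry=(1,1,0)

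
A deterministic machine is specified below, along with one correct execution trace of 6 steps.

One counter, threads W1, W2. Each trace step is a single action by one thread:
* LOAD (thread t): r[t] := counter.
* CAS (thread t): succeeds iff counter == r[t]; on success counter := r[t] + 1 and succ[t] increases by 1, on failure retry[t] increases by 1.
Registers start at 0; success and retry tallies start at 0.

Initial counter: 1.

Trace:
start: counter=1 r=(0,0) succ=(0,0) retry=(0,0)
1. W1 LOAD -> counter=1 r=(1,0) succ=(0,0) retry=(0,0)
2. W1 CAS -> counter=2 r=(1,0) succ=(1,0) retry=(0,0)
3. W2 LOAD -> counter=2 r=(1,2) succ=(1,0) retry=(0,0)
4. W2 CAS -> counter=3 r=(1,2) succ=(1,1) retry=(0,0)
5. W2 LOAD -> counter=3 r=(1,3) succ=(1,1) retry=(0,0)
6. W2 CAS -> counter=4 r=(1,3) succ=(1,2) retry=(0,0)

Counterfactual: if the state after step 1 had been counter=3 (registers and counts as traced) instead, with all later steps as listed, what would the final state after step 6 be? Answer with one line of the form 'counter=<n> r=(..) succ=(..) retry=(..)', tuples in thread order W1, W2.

state after step 1 := counter=3 r=(1,0) succ=(0,0) retry=(0,0)
2. W1 CAS -> counter=3 r=(1,0) succ=(0,0) retry=(1,0)
3. W2 LOAD -> counter=3 r=(1,3) succ=(0,0) retry=(1,0)
4. W2 CAS -> counter=4 r=(1,3) succ=(0,1) retry=(1,0)
5. W2 LOAD -> counter=4 r=(1,4) succ=(0,1) retry=(1,0)
6. W2 CAS -> counter=5 r=(1,4) succ=(0,2) retry=(1,0)

counter=5 r=(1,4) succ=(0,2) retry=(1,0)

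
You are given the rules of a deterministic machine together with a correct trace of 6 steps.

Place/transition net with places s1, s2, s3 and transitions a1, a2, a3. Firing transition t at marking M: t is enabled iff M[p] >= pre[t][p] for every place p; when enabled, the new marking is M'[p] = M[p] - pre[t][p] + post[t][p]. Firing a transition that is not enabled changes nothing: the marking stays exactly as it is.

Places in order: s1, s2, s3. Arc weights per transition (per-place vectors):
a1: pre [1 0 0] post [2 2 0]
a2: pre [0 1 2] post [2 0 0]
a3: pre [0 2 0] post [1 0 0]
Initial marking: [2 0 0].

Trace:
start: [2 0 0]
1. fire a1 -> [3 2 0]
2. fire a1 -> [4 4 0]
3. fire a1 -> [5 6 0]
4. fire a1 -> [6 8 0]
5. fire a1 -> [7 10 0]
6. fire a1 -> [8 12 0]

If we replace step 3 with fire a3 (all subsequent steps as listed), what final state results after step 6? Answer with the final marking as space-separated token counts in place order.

8 8 0

(re-executing from step 3 with the substitution; state before step 3: [4 4 0])
3. fire a3 -> [5 2 0]
4. fire a1 -> [6 4 0]
5. fire a1 -> [7 6 0]
6. fire a1 -> [8 8 0]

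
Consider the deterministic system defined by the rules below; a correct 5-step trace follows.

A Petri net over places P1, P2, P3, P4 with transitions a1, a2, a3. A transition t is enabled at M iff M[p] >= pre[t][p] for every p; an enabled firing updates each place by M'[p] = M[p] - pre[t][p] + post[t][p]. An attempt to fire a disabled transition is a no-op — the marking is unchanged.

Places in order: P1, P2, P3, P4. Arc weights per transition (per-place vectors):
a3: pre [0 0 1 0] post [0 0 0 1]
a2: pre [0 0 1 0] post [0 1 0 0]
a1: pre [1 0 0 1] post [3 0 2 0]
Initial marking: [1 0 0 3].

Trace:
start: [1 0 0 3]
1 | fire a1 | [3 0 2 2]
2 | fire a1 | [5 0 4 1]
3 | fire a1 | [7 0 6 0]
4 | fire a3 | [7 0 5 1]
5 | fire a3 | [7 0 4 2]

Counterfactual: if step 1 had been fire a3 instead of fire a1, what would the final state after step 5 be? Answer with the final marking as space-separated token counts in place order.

5 0 2 3

(re-executing from step 1 with the substitution; state before step 1: [1 0 0 3])
1 | fire a3 | [1 0 0 3]
2 | fire a1 | [3 0 2 2]
3 | fire a1 | [5 0 4 1]
4 | fire a3 | [5 0 3 2]
5 | fire a3 | [5 0 2 3]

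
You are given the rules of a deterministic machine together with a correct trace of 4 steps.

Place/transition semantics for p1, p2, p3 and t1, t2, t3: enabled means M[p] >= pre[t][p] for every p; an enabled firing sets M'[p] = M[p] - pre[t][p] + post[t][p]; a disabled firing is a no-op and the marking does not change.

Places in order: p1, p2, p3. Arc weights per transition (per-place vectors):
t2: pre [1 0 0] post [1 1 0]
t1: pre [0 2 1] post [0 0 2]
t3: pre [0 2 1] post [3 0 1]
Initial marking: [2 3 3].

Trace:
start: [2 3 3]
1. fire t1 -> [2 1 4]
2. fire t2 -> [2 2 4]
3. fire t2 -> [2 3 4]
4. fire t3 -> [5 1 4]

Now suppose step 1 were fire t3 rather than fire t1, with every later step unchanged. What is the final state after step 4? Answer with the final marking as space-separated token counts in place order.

(re-executing from step 1 with the substitution; state before step 1: [2 3 3])
1. fire t3 -> [5 1 3]
2. fire t2 -> [5 2 3]
3. fire t2 -> [5 3 3]
4. fire t3 -> [8 1 3]

8 1 3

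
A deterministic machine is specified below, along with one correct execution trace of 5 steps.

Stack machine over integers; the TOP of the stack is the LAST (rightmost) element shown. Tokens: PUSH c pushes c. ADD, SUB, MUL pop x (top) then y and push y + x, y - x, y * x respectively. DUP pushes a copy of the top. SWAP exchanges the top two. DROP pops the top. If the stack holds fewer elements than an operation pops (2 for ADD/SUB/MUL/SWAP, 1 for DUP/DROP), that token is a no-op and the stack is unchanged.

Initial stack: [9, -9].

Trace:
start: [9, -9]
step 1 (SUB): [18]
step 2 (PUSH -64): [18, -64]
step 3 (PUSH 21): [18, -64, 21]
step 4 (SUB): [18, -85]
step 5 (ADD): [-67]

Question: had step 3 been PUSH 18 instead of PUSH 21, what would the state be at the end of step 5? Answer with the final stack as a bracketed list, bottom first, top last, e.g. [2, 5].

(re-executing from step 3 with the substitution; state before step 3: [18, -64])
step 3 (PUSH 18): [18, -64, 18]
step 4 (SUB): [18, -82]
step 5 (ADD): [-64]

[-64]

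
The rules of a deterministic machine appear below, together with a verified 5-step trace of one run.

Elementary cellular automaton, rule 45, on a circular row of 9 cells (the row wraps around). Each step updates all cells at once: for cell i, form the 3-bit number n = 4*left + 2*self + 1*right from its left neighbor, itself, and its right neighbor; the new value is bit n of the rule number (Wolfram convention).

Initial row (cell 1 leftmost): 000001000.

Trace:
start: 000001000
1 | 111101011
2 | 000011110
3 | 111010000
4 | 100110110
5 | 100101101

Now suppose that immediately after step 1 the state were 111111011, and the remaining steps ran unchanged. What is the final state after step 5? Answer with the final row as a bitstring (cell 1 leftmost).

state after step 1 := 111111011
2 | 000000110
3 | 111110100
4 | 100001100
5 | 101101000

101101000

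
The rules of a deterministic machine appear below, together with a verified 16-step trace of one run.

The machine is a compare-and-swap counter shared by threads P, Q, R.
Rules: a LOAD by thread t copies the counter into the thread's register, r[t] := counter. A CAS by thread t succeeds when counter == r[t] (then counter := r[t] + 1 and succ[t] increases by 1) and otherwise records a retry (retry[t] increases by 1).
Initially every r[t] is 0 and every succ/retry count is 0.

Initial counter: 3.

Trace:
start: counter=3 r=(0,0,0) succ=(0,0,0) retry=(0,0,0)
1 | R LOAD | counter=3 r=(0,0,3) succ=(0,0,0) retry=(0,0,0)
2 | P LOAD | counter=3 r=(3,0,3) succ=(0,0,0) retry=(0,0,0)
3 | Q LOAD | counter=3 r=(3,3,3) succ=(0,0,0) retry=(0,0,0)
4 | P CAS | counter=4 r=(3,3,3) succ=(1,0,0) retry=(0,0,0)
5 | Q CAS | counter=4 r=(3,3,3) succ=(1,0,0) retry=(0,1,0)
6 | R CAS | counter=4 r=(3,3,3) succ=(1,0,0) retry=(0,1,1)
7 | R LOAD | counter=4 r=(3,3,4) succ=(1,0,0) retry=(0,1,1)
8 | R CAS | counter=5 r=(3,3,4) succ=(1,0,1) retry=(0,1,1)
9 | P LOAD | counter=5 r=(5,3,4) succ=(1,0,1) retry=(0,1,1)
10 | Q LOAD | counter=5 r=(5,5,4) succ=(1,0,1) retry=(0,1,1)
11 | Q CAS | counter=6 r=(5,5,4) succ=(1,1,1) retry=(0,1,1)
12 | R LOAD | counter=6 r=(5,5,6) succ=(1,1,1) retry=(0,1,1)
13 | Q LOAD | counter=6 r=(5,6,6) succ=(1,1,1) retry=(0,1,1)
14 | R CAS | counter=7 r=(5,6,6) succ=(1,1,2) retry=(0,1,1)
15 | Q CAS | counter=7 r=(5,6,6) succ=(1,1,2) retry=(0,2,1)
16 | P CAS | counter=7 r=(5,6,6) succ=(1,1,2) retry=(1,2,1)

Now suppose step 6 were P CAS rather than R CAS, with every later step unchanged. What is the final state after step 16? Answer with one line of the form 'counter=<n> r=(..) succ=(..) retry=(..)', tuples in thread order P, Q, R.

counter=7 r=(5,6,6) succ=(1,1,2) retry=(2,2,0)

(re-executing from step 6 with the substitution; state before step 6: counter=4 r=(3,3,3) succ=(1,0,0) retry=(0,1,0))
6 | P CAS | counter=4 r=(3,3,3) succ=(1,0,0) retry=(1,1,0)
7 | R LOAD | counter=4 r=(3,3,4) succ=(1,0,0) retry=(1,1,0)
8 | R CAS | counter=5 r=(3,3,4) succ=(1,0,1) retry=(1,1,0)
9 | P LOAD | counter=5 r=(5,3,4) succ=(1,0,1) retry=(1,1,0)
10 | Q LOAD | counter=5 r=(5,5,4) succ=(1,0,1) retry=(1,1,0)
11 | Q CAS | counter=6 r=(5,5,4) succ=(1,1,1) retry=(1,1,0)
12 | R LOAD | counter=6 r=(5,5,6) succ=(1,1,1) retry=(1,1,0)
13 | Q LOAD | counter=6 r=(5,6,6) succ=(1,1,1) retry=(1,1,0)
14 | R CAS | counter=7 r=(5,6,6) succ=(1,1,2) retry=(1,1,0)
15 | Q CAS | counter=7 r=(5,6,6) succ=(1,1,2) retry=(1,2,0)
16 | P CAS | counter=7 r=(5,6,6) succ=(1,1,2) retry=(2,2,0)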